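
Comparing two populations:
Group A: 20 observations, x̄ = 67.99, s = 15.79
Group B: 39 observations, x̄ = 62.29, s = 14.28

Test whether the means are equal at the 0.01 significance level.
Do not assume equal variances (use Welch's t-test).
Welch's two-sample t-test:
H₀: μ₁ = μ₂
H₁: μ₁ ≠ μ₂
s₁²/n₁ = 15.79²/20 = 12.4662,  s₂²/n₂ = 14.28²/39 = 5.2287
SE = √(s₁²/n₁ + s₂²/n₂) = √(12.4662 + 5.2287) = 4.2065
df (Welch-Satterthwaite) = (s₁²/n₁ + s₂²/n₂)² / [(s₁²/n₁)²/(n₁-1) + (s₂²/n₂)²/(n₂-1)] ≈ 35.19
t = (x̄₁ - x̄₂) / SE = (67.99 - 62.29) / 4.2065 = 5.70 / 4.2065 = 1.355
p-value = 0.1840

Since p-value > α = 0.01, we fail to reject H₀.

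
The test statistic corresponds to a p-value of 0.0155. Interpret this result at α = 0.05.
Since p = 0.0155 < α = 0.05, reject H₀.
There is sufficient evidence to reject the null hypothesis; the result is statistically significant at the 0.05 level.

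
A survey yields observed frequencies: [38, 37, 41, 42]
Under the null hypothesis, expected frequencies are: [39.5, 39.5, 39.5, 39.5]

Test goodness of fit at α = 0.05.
Chi-square goodness of fit test:
H₀: observed counts match expected distribution
H₁: observed counts differ from expected distribution
df = k - 1 = 3
χ² = Σ(O - E)²/E
   = (38 - 39.5)²/39.5 + (37 - 39.5)²/39.5 + (41 - 39.5)²/39.5 + (42 - 39.5)²/39.5
   = 0.057 + 0.158 + 0.057 + 0.158
   = 0.43
p-value = 0.9339

Since p-value > α = 0.05, we fail to reject H₀.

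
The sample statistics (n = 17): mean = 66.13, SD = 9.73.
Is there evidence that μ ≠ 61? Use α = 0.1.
One-sample t-test:
H₀: μ = 61
H₁: μ ≠ 61
df = n - 1 = 16
t = (x̄ - μ₀) / (s/√n) = (66.13 - 61) / (9.73/√17) = 2.174
p-value = 0.0451

Since p-value < α = 0.1, we reject H₀.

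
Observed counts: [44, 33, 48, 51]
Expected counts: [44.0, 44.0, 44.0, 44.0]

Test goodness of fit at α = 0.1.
Chi-square goodness of fit test:
H₀: observed counts match expected distribution
H₁: observed counts differ from expected distribution
df = k - 1 = 3
χ² = Σ(O - E)²/E
   = (44 - 44.0)²/44.0 + (33 - 44.0)²/44.0 + (48 - 44.0)²/44.0 + (51 - 44.0)²/44.0
   = 0.000 + 2.750 + 0.364 + 1.114
   = 4.23
p-value = 0.2379

Since p-value > α = 0.1, we fail to reject H₀.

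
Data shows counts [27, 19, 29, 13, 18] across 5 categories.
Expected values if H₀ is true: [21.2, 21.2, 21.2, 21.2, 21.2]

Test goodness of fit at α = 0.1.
Chi-square goodness of fit test:
H₀: observed counts match expected distribution
H₁: observed counts differ from expected distribution
df = k - 1 = 4
χ² = Σ(O - E)²/E
   = (27 - 21.2)²/21.2 + (19 - 21.2)²/21.2 + (29 - 21.2)²/21.2 + (13 - 21.2)²/21.2 + (18 - 21.2)²/21.2
   = 1.587 + 0.228 + 2.870 + 3.172 + 0.483
   = 8.34
p-value = 0.0799

Since p-value < α = 0.1, we reject H₀.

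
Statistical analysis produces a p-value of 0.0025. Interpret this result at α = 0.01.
Since p = 0.0025 < α = 0.01, reject H₀.
There is sufficient evidence to reject the null hypothesis; the result is statistically significant at the 0.01 level.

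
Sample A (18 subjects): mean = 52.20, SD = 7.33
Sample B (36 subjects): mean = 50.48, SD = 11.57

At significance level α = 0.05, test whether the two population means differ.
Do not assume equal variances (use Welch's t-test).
Welch's two-sample t-test:
H₀: μ₁ = μ₂
H₁: μ₁ ≠ μ₂
s₁²/n₁ = 7.33²/18 = 2.9849,  s₂²/n₂ = 11.57²/36 = 3.7185
SE = √(s₁²/n₁ + s₂²/n₂) = √(2.9849 + 3.7185) = 2.5891
df (Welch-Satterthwaite) = (s₁²/n₁ + s₂²/n₂)² / [(s₁²/n₁)²/(n₁-1) + (s₂²/n₂)²/(n₂-1)] ≈ 48.89
t = (x̄₁ - x̄₂) / SE = (52.20 - 50.48) / 2.5891 = 1.72 / 2.5891 = 0.664
p-value = 0.5096

Since p-value > α = 0.05, we fail to reject H₀.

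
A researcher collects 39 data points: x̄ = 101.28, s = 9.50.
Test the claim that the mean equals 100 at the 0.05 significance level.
One-sample t-test:
H₀: μ = 100
H₁: μ ≠ 100
df = n - 1 = 38
t = (x̄ - μ₀) / (s/√n) = (101.28 - 100) / (9.50/√39) = 0.841
p-value = 0.4054

Since p-value > α = 0.05, we fail to reject H₀.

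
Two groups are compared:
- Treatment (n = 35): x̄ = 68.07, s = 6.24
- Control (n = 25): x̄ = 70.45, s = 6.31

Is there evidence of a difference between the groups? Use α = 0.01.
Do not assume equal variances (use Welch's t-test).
Welch's two-sample t-test:
H₀: μ₁ = μ₂
H₁: μ₁ ≠ μ₂
s₁²/n₁ = 6.24²/35 = 1.1125,  s₂²/n₂ = 6.31²/25 = 1.5926
SE = √(s₁²/n₁ + s₂²/n₂) = √(1.1125 + 1.5926) = 1.6447
df (Welch-Satterthwaite) = (s₁²/n₁ + s₂²/n₂)² / [(s₁²/n₁)²/(n₁-1) + (s₂²/n₂)²/(n₂-1)] ≈ 51.50
t = (x̄₁ - x̄₂) / SE = (68.07 - 70.45) / 1.6447 = -2.38 / 1.6447 = -1.447
p-value = 0.1539

Since p-value > α = 0.01, we fail to reject H₀.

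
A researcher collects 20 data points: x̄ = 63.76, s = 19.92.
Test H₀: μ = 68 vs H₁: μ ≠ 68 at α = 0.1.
One-sample t-test:
H₀: μ = 68
H₁: μ ≠ 68
df = n - 1 = 19
t = (x̄ - μ₀) / (s/√n) = (63.76 - 68) / (19.92/√20) = -0.952
p-value = 0.3531

Since p-value > α = 0.1, we fail to reject H₀.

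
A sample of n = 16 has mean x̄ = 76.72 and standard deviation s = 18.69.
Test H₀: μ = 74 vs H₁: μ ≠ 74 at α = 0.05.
One-sample t-test:
H₀: μ = 74
H₁: μ ≠ 74
df = n - 1 = 15
t = (x̄ - μ₀) / (s/√n) = (76.72 - 74) / (18.69/√16) = 0.582
p-value = 0.5691

Since p-value > α = 0.05, we fail to reject H₀.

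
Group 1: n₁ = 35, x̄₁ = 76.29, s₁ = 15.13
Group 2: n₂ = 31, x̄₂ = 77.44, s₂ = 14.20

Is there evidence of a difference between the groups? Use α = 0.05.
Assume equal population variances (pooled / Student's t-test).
Student's two-sample t-test (equal variances):
H₀: μ₁ = μ₂
H₁: μ₁ ≠ μ₂
df = n₁ + n₂ - 2 = 64
Pooled variance s_p² = [(n₁-1)s₁² + (n₂-1)s₂²] / (n₁ + n₂ - 2) = [(34)(15.13²) + (30)(14.20²)] / 64 = 216.1309
SE = √(s_p²(1/n₁ + 1/n₂)) = √(216.1309 × (1/35 + 1/31)) = 3.6259
t = (x̄₁ - x̄₂) / SE = (76.29 - 77.44) / 3.6259 = -1.15 / 3.6259 = -0.317
p-value = 0.7522

Since p-value > α = 0.05, we fail to reject H₀.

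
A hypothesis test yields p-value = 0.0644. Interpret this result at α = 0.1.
Since p = 0.0644 < α = 0.1, reject H₀.
There is sufficient evidence to reject the null hypothesis; the result is statistically significant at the 0.1 level.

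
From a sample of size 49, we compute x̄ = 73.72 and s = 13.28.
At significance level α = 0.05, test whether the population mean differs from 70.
One-sample t-test:
H₀: μ = 70
H₁: μ ≠ 70
df = n - 1 = 48
t = (x̄ - μ₀) / (s/√n) = (73.72 - 70) / (13.28/√49) = 1.961
p-value = 0.0557

Since p-value > α = 0.05, we fail to reject H₀.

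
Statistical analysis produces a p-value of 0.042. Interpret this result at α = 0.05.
Since p = 0.042 < α = 0.05, reject H₀.
There is sufficient evidence to reject the null hypothesis; the result is statistically significant at the 0.05 level.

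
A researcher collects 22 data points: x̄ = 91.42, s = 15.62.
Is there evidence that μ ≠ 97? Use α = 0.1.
One-sample t-test:
H₀: μ = 97
H₁: μ ≠ 97
df = n - 1 = 21
t = (x̄ - μ₀) / (s/√n) = (91.42 - 97) / (15.62/√22) = -1.676
p-value = 0.1086

Since p-value > α = 0.1, we fail to reject H₀.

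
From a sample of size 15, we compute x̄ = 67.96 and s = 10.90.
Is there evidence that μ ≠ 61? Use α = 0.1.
One-sample t-test:
H₀: μ = 61
H₁: μ ≠ 61
df = n - 1 = 14
t = (x̄ - μ₀) / (s/√n) = (67.96 - 61) / (10.90/√15) = 2.473
p-value = 0.0268

Since p-value < α = 0.1, we reject H₀.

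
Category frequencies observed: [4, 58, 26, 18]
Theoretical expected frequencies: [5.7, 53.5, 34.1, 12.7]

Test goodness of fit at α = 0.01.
Chi-square goodness of fit test:
H₀: observed counts match expected distribution
H₁: observed counts differ from expected distribution
df = k - 1 = 3
χ² = Σ(O - E)²/E
   = (4 - 5.7)²/5.7 + (58 - 53.5)²/53.5 + (26 - 34.1)²/34.1 + (18 - 12.7)²/12.7
   = 0.507 + 0.379 + 1.924 + 2.212
   = 5.02
p-value = 0.1702

Since p-value > α = 0.01, we fail to reject H₀.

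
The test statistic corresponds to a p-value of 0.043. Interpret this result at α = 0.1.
Since p = 0.043 < α = 0.1, reject H₀.
There is sufficient evidence to reject the null hypothesis; the result is statistically significant at the 0.1 level.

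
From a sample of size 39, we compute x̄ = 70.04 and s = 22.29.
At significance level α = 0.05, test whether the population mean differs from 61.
One-sample t-test:
H₀: μ = 61
H₁: μ ≠ 61
df = n - 1 = 38
t = (x̄ - μ₀) / (s/√n) = (70.04 - 61) / (22.29/√39) = 2.533
p-value = 0.0156

Since p-value < α = 0.05, we reject H₀.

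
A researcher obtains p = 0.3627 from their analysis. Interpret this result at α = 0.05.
Since p = 0.3627 > α = 0.05, fail to reject H₀.
There is insufficient evidence to reject the null hypothesis; the result is not statistically significant at the 0.05 level.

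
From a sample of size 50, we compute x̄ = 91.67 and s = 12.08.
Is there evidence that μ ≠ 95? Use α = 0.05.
One-sample t-test:
H₀: μ = 95
H₁: μ ≠ 95
df = n - 1 = 49
t = (x̄ - μ₀) / (s/√n) = (91.67 - 95) / (12.08/√50) = -1.949
p-value = 0.0570

Since p-value > α = 0.05, we fail to reject H₀.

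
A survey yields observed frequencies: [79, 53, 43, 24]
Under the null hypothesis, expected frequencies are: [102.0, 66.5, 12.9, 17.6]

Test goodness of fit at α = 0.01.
Chi-square goodness of fit test:
H₀: observed counts match expected distribution
H₁: observed counts differ from expected distribution
df = k - 1 = 3
χ² = Σ(O - E)²/E
   = (79 - 102.0)²/102.0 + (53 - 66.5)²/66.5 + (43 - 12.9)²/12.9 + (24 - 17.6)²/17.6
   = 5.186 + 2.741 + 70.233 + 2.327
   = 80.49
p-value < 0.0001

Since p-value < α = 0.01, we reject H₀.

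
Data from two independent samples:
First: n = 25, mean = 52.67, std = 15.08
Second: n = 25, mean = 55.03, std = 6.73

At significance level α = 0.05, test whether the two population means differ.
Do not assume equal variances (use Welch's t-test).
Welch's two-sample t-test:
H₀: μ₁ = μ₂
H₁: μ₁ ≠ μ₂
s₁²/n₁ = 15.08²/25 = 9.0963,  s₂²/n₂ = 6.73²/25 = 1.8117
SE = √(s₁²/n₁ + s₂²/n₂) = √(9.0963 + 1.8117) = 3.3027
df (Welch-Satterthwaite) = (s₁²/n₁ + s₂²/n₂)² / [(s₁²/n₁)²/(n₁-1) + (s₂²/n₂)²/(n₂-1)] ≈ 33.20
t = (x̄₁ - x̄₂) / SE = (52.67 - 55.03) / 3.3027 = -2.36 / 3.3027 = -0.715
p-value = 0.4799

Since p-value > α = 0.05, we fail to reject H₀.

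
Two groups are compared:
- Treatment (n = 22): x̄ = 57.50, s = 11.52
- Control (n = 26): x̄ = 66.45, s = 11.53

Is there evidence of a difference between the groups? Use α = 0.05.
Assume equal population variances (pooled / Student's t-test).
Student's two-sample t-test (equal variances):
H₀: μ₁ = μ₂
H₁: μ₁ ≠ μ₂
df = n₁ + n₂ - 2 = 46
Pooled variance s_p² = [(n₁-1)s₁² + (n₂-1)s₂²] / (n₁ + n₂ - 2) = [(21)(11.52²) + (25)(11.53²)] / 46 = 132.8357
SE = √(s_p²(1/n₁ + 1/n₂)) = √(132.8357 × (1/22 + 1/26)) = 3.3387
t = (x̄₁ - x̄₂) / SE = (57.50 - 66.45) / 3.3387 = -8.95 / 3.3387 = -2.681
p-value = 0.0102

Since p-value < α = 0.05, we reject H₀.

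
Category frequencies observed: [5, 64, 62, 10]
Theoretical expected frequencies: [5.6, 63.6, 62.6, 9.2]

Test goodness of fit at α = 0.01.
Chi-square goodness of fit test:
H₀: observed counts match expected distribution
H₁: observed counts differ from expected distribution
df = k - 1 = 3
χ² = Σ(O - E)²/E
   = (5 - 5.6)²/5.6 + (64 - 63.6)²/63.6 + (62 - 62.6)²/62.6 + (10 - 9.2)²/9.2
   = 0.064 + 0.003 + 0.006 + 0.070
   = 0.14
p-value = 0.9863

Since p-value > α = 0.01, we fail to reject H₀.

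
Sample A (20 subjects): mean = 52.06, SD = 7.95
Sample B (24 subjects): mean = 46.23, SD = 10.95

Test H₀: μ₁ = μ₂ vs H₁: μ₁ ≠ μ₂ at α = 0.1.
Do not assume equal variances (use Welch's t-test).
Welch's two-sample t-test:
H₀: μ₁ = μ₂
H₁: μ₁ ≠ μ₂
s₁²/n₁ = 7.95²/20 = 3.1601,  s₂²/n₂ = 10.95²/24 = 4.9959
SE = √(s₁²/n₁ + s₂²/n₂) = √(3.1601 + 4.9959) = 2.8559
df (Welch-Satterthwaite) = (s₁²/n₁ + s₂²/n₂)² / [(s₁²/n₁)²/(n₁-1) + (s₂²/n₂)²/(n₂-1)] ≈ 41.30
t = (x̄₁ - x̄₂) / SE = (52.06 - 46.23) / 2.8559 = 5.83 / 2.8559 = 2.041
p-value = 0.0476

Since p-value < α = 0.1, we reject H₀.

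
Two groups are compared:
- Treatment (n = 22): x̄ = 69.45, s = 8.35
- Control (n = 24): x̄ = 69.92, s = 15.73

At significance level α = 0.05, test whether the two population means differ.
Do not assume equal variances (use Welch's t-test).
Welch's two-sample t-test:
H₀: μ₁ = μ₂
H₁: μ₁ ≠ μ₂
s₁²/n₁ = 8.35²/22 = 3.1692,  s₂²/n₂ = 15.73²/24 = 10.3097
SE = √(s₁²/n₁ + s₂²/n₂) = √(3.1692 + 10.3097) = 3.6714
df (Welch-Satterthwaite) = (s₁²/n₁ + s₂²/n₂)² / [(s₁²/n₁)²/(n₁-1) + (s₂²/n₂)²/(n₂-1)] ≈ 35.63
t = (x̄₁ - x̄₂) / SE = (69.45 - 69.92) / 3.6714 = -0.47 / 3.6714 = -0.128
p-value = 0.8989

Since p-value > α = 0.05, we fail to reject H₀.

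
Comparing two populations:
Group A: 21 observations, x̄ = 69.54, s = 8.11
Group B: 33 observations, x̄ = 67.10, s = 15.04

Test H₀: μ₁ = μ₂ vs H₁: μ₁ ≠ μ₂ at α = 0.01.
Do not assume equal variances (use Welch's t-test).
Welch's two-sample t-test:
H₀: μ₁ = μ₂
H₁: μ₁ ≠ μ₂
s₁²/n₁ = 8.11²/21 = 3.1320,  s₂²/n₂ = 15.04²/33 = 6.8546
SE = √(s₁²/n₁ + s₂²/n₂) = √(3.1320 + 6.8546) = 3.1602
df (Welch-Satterthwaite) = (s₁²/n₁ + s₂²/n₂)² / [(s₁²/n₁)²/(n₁-1) + (s₂²/n₂)²/(n₂-1)] ≈ 50.92
t = (x̄₁ - x̄₂) / SE = (69.54 - 67.10) / 3.1602 = 2.44 / 3.1602 = 0.772
p-value = 0.4436

Since p-value > α = 0.01, we fail to reject H₀.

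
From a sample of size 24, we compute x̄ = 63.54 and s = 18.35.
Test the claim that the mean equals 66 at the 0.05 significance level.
One-sample t-test:
H₀: μ = 66
H₁: μ ≠ 66
df = n - 1 = 23
t = (x̄ - μ₀) / (s/√n) = (63.54 - 66) / (18.35/√24) = -0.657
p-value = 0.5179

Since p-value > α = 0.05, we fail to reject H₀.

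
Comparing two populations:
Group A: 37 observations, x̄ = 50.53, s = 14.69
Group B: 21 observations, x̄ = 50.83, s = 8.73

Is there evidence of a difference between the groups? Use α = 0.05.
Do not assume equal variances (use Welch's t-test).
Welch's two-sample t-test:
H₀: μ₁ = μ₂
H₁: μ₁ ≠ μ₂
s₁²/n₁ = 14.69²/37 = 5.8323,  s₂²/n₂ = 8.73²/21 = 3.6292
SE = √(s₁²/n₁ + s₂²/n₂) = √(5.8323 + 3.6292) = 3.0760
df (Welch-Satterthwaite) = (s₁²/n₁ + s₂²/n₂)² / [(s₁²/n₁)²/(n₁-1) + (s₂²/n₂)²/(n₂-1)] ≈ 55.83
t = (x̄₁ - x̄₂) / SE = (50.53 - 50.83) / 3.0760 = -0.30 / 3.0760 = -0.098
p-value = 0.9227

Since p-value > α = 0.05, we fail to reject H₀.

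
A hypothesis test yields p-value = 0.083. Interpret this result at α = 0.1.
Since p = 0.083 < α = 0.1, reject H₀.
There is sufficient evidence to reject the null hypothesis; the result is statistically significant at the 0.1 level.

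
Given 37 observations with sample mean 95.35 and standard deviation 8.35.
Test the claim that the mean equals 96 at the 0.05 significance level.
One-sample t-test:
H₀: μ = 96
H₁: μ ≠ 96
df = n - 1 = 36
t = (x̄ - μ₀) / (s/√n) = (95.35 - 96) / (8.35/√37) = -0.474
p-value = 0.6387

Since p-value > α = 0.05, we fail to reject H₀.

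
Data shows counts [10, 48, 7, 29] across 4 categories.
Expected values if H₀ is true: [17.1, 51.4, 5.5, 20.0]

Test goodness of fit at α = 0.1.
Chi-square goodness of fit test:
H₀: observed counts match expected distribution
H₁: observed counts differ from expected distribution
df = k - 1 = 3
χ² = Σ(O - E)²/E
   = (10 - 17.1)²/17.1 + (48 - 51.4)²/51.4 + (7 - 5.5)²/5.5 + (29 - 20.0)²/20.0
   = 2.948 + 0.225 + 0.409 + 4.050
   = 7.63
p-value = 0.0543

Since p-value < α = 0.1, we reject H₀.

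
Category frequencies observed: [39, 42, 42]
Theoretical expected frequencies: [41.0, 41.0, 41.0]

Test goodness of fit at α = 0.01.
Chi-square goodness of fit test:
H₀: observed counts match expected distribution
H₁: observed counts differ from expected distribution
df = k - 1 = 2
χ² = Σ(O - E)²/E
   = (39 - 41.0)²/41.0 + (42 - 41.0)²/41.0 + (42 - 41.0)²/41.0
   = 0.098 + 0.024 + 0.024
   = 0.15
p-value = 0.9294

Since p-value > α = 0.01, we fail to reject H₀.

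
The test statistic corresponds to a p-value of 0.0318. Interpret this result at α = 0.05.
Since p = 0.0318 < α = 0.05, reject H₀.
There is sufficient evidence to reject the null hypothesis; the result is statistically significant at the 0.05 level.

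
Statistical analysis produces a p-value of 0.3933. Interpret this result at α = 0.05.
Since p = 0.3933 > α = 0.05, fail to reject H₀.
There is insufficient evidence to reject the null hypothesis; the result is not statistically significant at the 0.05 level.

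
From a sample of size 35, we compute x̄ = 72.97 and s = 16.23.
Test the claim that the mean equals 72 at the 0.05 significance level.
One-sample t-test:
H₀: μ = 72
H₁: μ ≠ 72
df = n - 1 = 34
t = (x̄ - μ₀) / (s/√n) = (72.97 - 72) / (16.23/√35) = 0.354
p-value = 0.7258

Since p-value > α = 0.05, we fail to reject H₀.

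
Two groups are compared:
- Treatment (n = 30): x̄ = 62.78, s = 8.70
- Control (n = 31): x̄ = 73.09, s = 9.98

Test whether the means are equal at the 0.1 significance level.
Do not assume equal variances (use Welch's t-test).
Welch's two-sample t-test:
H₀: μ₁ = μ₂
H₁: μ₁ ≠ μ₂
s₁²/n₁ = 8.70²/30 = 2.5230,  s₂²/n₂ = 9.98²/31 = 3.2129
SE = √(s₁²/n₁ + s₂²/n₂) = √(2.5230 + 3.2129) = 2.3950
df (Welch-Satterthwaite) = (s₁²/n₁ + s₂²/n₂)² / [(s₁²/n₁)²/(n₁-1) + (s₂²/n₂)²/(n₂-1)] ≈ 58.38
t = (x̄₁ - x̄₂) / SE = (62.78 - 73.09) / 2.3950 = -10.31 / 2.3950 = -4.305
p-value = 0.0001

Since p-value < α = 0.1, we reject H₀.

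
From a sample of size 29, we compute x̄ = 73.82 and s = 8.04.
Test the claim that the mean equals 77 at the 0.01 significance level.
One-sample t-test:
H₀: μ = 77
H₁: μ ≠ 77
df = n - 1 = 28
t = (x̄ - μ₀) / (s/√n) = (73.82 - 77) / (8.04/√29) = -2.130
p-value = 0.0421

Since p-value > α = 0.01, we fail to reject H₀.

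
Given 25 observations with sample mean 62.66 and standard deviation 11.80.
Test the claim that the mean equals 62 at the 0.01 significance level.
One-sample t-test:
H₀: μ = 62
H₁: μ ≠ 62
df = n - 1 = 24
t = (x̄ - μ₀) / (s/√n) = (62.66 - 62) / (11.80/√25) = 0.280
p-value = 0.7821

Since p-value > α = 0.01, we fail to reject H₀.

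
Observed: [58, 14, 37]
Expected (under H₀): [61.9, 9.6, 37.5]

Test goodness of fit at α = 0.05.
Chi-square goodness of fit test:
H₀: observed counts match expected distribution
H₁: observed counts differ from expected distribution
df = k - 1 = 2
χ² = Σ(O - E)²/E
   = (58 - 61.9)²/61.9 + (14 - 9.6)²/9.6 + (37 - 37.5)²/37.5
   = 0.246 + 2.017 + 0.007
   = 2.27
p-value = 0.3216

Since p-value > α = 0.05, we fail to reject H₀.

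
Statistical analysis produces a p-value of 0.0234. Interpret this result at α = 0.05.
Since p = 0.0234 < α = 0.05, reject H₀.
There is sufficient evidence to reject the null hypothesis; the result is statistically significant at the 0.05 level.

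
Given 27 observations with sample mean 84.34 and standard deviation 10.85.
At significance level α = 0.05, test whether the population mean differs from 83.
One-sample t-test:
H₀: μ = 83
H₁: μ ≠ 83
df = n - 1 = 26
t = (x̄ - μ₀) / (s/√n) = (84.34 - 83) / (10.85/√27) = 0.642
p-value = 0.5267

Since p-value > α = 0.05, we fail to reject H₀.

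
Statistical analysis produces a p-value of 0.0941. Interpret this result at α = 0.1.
Since p = 0.0941 < α = 0.1, reject H₀.
There is sufficient evidence to reject the null hypothesis; the result is statistically significant at the 0.1 level.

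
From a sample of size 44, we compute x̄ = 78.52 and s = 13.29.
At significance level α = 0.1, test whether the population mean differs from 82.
One-sample t-test:
H₀: μ = 82
H₁: μ ≠ 82
df = n - 1 = 43
t = (x̄ - μ₀) / (s/√n) = (78.52 - 82) / (13.29/√44) = -1.737
p-value = 0.0896

Since p-value < α = 0.1, we reject H₀.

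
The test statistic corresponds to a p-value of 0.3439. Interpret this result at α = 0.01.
Since p = 0.3439 > α = 0.01, fail to reject H₀.
There is insufficient evidence to reject the null hypothesis; the result is not statistically significant at the 0.01 level.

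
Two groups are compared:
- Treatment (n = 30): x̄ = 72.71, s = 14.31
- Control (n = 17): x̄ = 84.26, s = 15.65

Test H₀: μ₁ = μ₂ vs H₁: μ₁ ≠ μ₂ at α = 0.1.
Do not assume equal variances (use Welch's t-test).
Welch's two-sample t-test:
H₀: μ₁ = μ₂
H₁: μ₁ ≠ μ₂
s₁²/n₁ = 14.31²/30 = 6.8259,  s₂²/n₂ = 15.65²/17 = 14.4072
SE = √(s₁²/n₁ + s₂²/n₂) = √(6.8259 + 14.4072) = 4.6079
df (Welch-Satterthwaite) = (s₁²/n₁ + s₂²/n₂)² / [(s₁²/n₁)²/(n₁-1) + (s₂²/n₂)²/(n₂-1)] ≈ 30.92
t = (x̄₁ - x̄₂) / SE = (72.71 - 84.26) / 4.6079 = -11.55 / 4.6079 = -2.507
p-value = 0.0177

Since p-value < α = 0.1, we reject H₀.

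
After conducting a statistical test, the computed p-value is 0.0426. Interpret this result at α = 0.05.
Since p = 0.0426 < α = 0.05, reject H₀.
There is sufficient evidence to reject the null hypothesis; the result is statistically significant at the 0.05 level.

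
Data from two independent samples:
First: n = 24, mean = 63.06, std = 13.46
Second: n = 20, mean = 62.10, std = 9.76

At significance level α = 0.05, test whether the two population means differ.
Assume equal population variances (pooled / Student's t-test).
Student's two-sample t-test (equal variances):
H₀: μ₁ = μ₂
H₁: μ₁ ≠ μ₂
df = n₁ + n₂ - 2 = 42
Pooled variance s_p² = [(n₁-1)s₁² + (n₂-1)s₂²] / (n₁ + n₂ - 2) = [(23)(13.46²) + (19)(9.76²)] / 42 = 142.3057
SE = √(s_p²(1/n₁ + 1/n₂)) = √(142.3057 × (1/24 + 1/20)) = 3.6117
t = (x̄₁ - x̄₂) / SE = (63.06 - 62.10) / 3.6117 = 0.96 / 3.6117 = 0.266
p-value = 0.7917

Since p-value > α = 0.05, we fail to reject H₀.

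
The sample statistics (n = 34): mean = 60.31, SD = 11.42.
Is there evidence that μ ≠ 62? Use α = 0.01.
One-sample t-test:
H₀: μ = 62
H₁: μ ≠ 62
df = n - 1 = 33
t = (x̄ - μ₀) / (s/√n) = (60.31 - 62) / (11.42/√34) = -0.863
p-value = 0.3944

Since p-value > α = 0.01, we fail to reject H₀.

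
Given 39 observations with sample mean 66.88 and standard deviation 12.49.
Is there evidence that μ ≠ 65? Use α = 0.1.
One-sample t-test:
H₀: μ = 65
H₁: μ ≠ 65
df = n - 1 = 38
t = (x̄ - μ₀) / (s/√n) = (66.88 - 65) / (12.49/√39) = 0.940
p-value = 0.3532

Since p-value > α = 0.1, we fail to reject H₀.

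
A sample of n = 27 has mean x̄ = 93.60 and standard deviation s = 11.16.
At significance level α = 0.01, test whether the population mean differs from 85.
One-sample t-test:
H₀: μ = 85
H₁: μ ≠ 85
df = n - 1 = 26
t = (x̄ - μ₀) / (s/√n) = (93.60 - 85) / (11.16/√27) = 4.004
p-value = 0.0005

Since p-value < α = 0.01, we reject H₀.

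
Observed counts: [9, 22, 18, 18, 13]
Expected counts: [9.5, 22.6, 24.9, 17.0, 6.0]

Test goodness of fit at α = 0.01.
Chi-square goodness of fit test:
H₀: observed counts match expected distribution
H₁: observed counts differ from expected distribution
df = k - 1 = 4
χ² = Σ(O - E)²/E
   = (9 - 9.5)²/9.5 + (22 - 22.6)²/22.6 + (18 - 24.9)²/24.9 + (18 - 17.0)²/17.0 + (13 - 6.0)²/6.0
   = 0.026 + 0.016 + 1.912 + 0.059 + 8.167
   = 10.18
p-value = 0.0375

Since p-value > α = 0.01, we fail to reject H₀.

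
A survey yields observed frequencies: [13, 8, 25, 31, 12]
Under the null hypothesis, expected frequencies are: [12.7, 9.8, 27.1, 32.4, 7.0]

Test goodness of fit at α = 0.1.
Chi-square goodness of fit test:
H₀: observed counts match expected distribution
H₁: observed counts differ from expected distribution
df = k - 1 = 4
χ² = Σ(O - E)²/E
   = (13 - 12.7)²/12.7 + (8 - 9.8)²/9.8 + (25 - 27.1)²/27.1 + (31 - 32.4)²/32.4 + (12 - 7.0)²/7.0
   = 0.007 + 0.331 + 0.163 + 0.060 + 3.571
   = 4.13
p-value = 0.3884

Since p-value > α = 0.1, we fail to reject H₀.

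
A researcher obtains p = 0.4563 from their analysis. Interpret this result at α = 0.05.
Since p = 0.4563 > α = 0.05, fail to reject H₀.
There is insufficient evidence to reject the null hypothesis; the result is not statistically significant at the 0.05 level.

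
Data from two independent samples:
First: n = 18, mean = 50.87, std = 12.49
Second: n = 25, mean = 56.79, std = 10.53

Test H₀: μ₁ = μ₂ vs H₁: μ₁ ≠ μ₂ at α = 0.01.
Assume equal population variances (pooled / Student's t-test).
Student's two-sample t-test (equal variances):
H₀: μ₁ = μ₂
H₁: μ₁ ≠ μ₂
df = n₁ + n₂ - 2 = 41
Pooled variance s_p² = [(n₁-1)s₁² + (n₂-1)s₂²] / (n₁ + n₂ - 2) = [(17)(12.49²) + (24)(10.53²)] / 41 = 129.5889
SE = √(s_p²(1/n₁ + 1/n₂)) = √(129.5889 × (1/18 + 1/25)) = 3.5189
t = (x̄₁ - x̄₂) / SE = (50.87 - 56.79) / 3.5189 = -5.92 / 3.5189 = -1.682
p-value = 0.1001

Since p-value > α = 0.01, we fail to reject H₀.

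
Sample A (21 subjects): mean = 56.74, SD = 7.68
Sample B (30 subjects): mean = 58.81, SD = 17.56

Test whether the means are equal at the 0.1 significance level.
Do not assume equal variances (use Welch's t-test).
Welch's two-sample t-test:
H₀: μ₁ = μ₂
H₁: μ₁ ≠ μ₂
s₁²/n₁ = 7.68²/21 = 2.8087,  s₂²/n₂ = 17.56²/30 = 10.2785
SE = √(s₁²/n₁ + s₂²/n₂) = √(2.8087 + 10.2785) = 3.6176
df (Welch-Satterthwaite) = (s₁²/n₁ + s₂²/n₂)² / [(s₁²/n₁)²/(n₁-1) + (s₂²/n₂)²/(n₂-1)] ≈ 42.42
t = (x̄₁ - x̄₂) / SE = (56.74 - 58.81) / 3.6176 = -2.07 / 3.6176 = -0.572
p-value = 0.5702

Since p-value > α = 0.1, we fail to reject H₀.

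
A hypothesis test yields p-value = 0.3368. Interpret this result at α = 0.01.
Since p = 0.3368 > α = 0.01, fail to reject H₀.
There is insufficient evidence to reject the null hypothesis; the result is not statistically significant at the 0.01 level.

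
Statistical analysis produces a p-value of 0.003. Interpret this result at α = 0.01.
Since p = 0.003 < α = 0.01, reject H₀.
There is sufficient evidence to reject the null hypothesis; the result is statistically significant at the 0.01 level.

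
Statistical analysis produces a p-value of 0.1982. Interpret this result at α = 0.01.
Since p = 0.1982 > α = 0.01, fail to reject H₀.
There is insufficient evidence to reject the null hypothesis; the result is not statistically significant at the 0.01 level.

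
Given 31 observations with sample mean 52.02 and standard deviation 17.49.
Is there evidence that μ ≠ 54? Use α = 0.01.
One-sample t-test:
H₀: μ = 54
H₁: μ ≠ 54
df = n - 1 = 30
t = (x̄ - μ₀) / (s/√n) = (52.02 - 54) / (17.49/√31) = -0.630
p-value = 0.5333

Since p-value > α = 0.01, we fail to reject H₀.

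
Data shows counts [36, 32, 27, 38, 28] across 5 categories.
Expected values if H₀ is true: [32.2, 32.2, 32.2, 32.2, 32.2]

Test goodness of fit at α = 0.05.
Chi-square goodness of fit test:
H₀: observed counts match expected distribution
H₁: observed counts differ from expected distribution
df = k - 1 = 4
χ² = Σ(O - E)²/E
   = (36 - 32.2)²/32.2 + (32 - 32.2)²/32.2 + (27 - 32.2)²/32.2 + (38 - 32.2)²/32.2 + (28 - 32.2)²/32.2
   = 0.448 + 0.001 + 0.840 + 1.045 + 0.548
   = 2.88
p-value = 0.5778

Since p-value > α = 0.05, we fail to reject H₀.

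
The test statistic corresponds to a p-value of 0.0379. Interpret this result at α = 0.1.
Since p = 0.0379 < α = 0.1, reject H₀.
There is sufficient evidence to reject the null hypothesis; the result is statistically significant at the 0.1 level.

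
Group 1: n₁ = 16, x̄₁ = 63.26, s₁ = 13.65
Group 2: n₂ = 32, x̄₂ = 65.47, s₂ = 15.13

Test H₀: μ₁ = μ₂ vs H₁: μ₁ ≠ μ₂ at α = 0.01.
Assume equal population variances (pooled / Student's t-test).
Student's two-sample t-test (equal variances):
H₀: μ₁ = μ₂
H₁: μ₁ ≠ μ₂
df = n₁ + n₂ - 2 = 46
Pooled variance s_p² = [(n₁-1)s₁² + (n₂-1)s₂²] / (n₁ + n₂ - 2) = [(15)(13.65²) + (31)(15.13²)] / 46 = 215.0274
SE = √(s_p²(1/n₁ + 1/n₂)) = √(215.0274 × (1/16 + 1/32)) = 4.4899
t = (x̄₁ - x̄₂) / SE = (63.26 - 65.47) / 4.4899 = -2.21 / 4.4899 = -0.492
p-value = 0.6249

Since p-value > α = 0.01, we fail to reject H₀.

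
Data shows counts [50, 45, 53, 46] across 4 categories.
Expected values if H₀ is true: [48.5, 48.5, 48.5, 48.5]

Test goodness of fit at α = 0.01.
Chi-square goodness of fit test:
H₀: observed counts match expected distribution
H₁: observed counts differ from expected distribution
df = k - 1 = 3
χ² = Σ(O - E)²/E
   = (50 - 48.5)²/48.5 + (45 - 48.5)²/48.5 + (53 - 48.5)²/48.5 + (46 - 48.5)²/48.5
   = 0.046 + 0.253 + 0.418 + 0.129
   = 0.85
p-value = 0.8386

Since p-value > α = 0.01, we fail to reject H₀.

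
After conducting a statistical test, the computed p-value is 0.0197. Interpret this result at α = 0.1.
Since p = 0.0197 < α = 0.1, reject H₀.
There is sufficient evidence to reject the null hypothesis; the result is statistically significant at the 0.1 level.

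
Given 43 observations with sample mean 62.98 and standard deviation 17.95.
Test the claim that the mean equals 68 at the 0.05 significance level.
One-sample t-test:
H₀: μ = 68
H₁: μ ≠ 68
df = n - 1 = 42
t = (x̄ - μ₀) / (s/√n) = (62.98 - 68) / (17.95/√43) = -1.834
p-value = 0.0738

Since p-value > α = 0.05, we fail to reject H₀.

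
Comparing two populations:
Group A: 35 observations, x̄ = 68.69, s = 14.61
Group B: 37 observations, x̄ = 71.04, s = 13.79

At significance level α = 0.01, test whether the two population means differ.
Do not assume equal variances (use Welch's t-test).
Welch's two-sample t-test:
H₀: μ₁ = μ₂
H₁: μ₁ ≠ μ₂
s₁²/n₁ = 14.61²/35 = 6.0986,  s₂²/n₂ = 13.79²/37 = 5.1396
SE = √(s₁²/n₁ + s₂²/n₂) = √(6.0986 + 5.1396) = 3.3523
df (Welch-Satterthwaite) = (s₁²/n₁ + s₂²/n₂)² / [(s₁²/n₁)²/(n₁-1) + (s₂²/n₂)²/(n₂-1)] ≈ 69.10
t = (x̄₁ - x̄₂) / SE = (68.69 - 71.04) / 3.3523 = -2.35 / 3.3523 = -0.701
p-value = 0.4857

Since p-value > α = 0.01, we fail to reject H₀.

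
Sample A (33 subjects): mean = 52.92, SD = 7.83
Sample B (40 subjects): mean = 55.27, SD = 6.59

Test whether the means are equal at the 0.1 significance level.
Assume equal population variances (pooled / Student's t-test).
Student's two-sample t-test (equal variances):
H₀: μ₁ = μ₂
H₁: μ₁ ≠ μ₂
df = n₁ + n₂ - 2 = 71
Pooled variance s_p² = [(n₁-1)s₁² + (n₂-1)s₂²] / (n₁ + n₂ - 2) = [(32)(7.83²) + (39)(6.59²)] / 71 = 51.4871
SE = √(s_p²(1/n₁ + 1/n₂)) = √(51.4871 × (1/33 + 1/40)) = 1.6874
t = (x̄₁ - x̄₂) / SE = (52.92 - 55.27) / 1.6874 = -2.35 / 1.6874 = -1.393
p-value = 0.1681

Since p-value > α = 0.1, we fail to reject H₀.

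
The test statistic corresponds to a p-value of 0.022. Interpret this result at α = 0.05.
Since p = 0.022 < α = 0.05, reject H₀.
There is sufficient evidence to reject the null hypothesis; the result is statistically significant at the 0.05 level.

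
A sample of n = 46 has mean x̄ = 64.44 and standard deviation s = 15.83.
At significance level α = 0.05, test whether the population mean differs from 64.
One-sample t-test:
H₀: μ = 64
H₁: μ ≠ 64
df = n - 1 = 45
t = (x̄ - μ₀) / (s/√n) = (64.44 - 64) / (15.83/√46) = 0.189
p-value = 0.8513

Since p-value > α = 0.05, we fail to reject H₀.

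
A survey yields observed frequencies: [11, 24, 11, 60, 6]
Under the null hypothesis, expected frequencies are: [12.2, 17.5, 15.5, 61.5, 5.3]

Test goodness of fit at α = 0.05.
Chi-square goodness of fit test:
H₀: observed counts match expected distribution
H₁: observed counts differ from expected distribution
df = k - 1 = 4
χ² = Σ(O - E)²/E
   = (11 - 12.2)²/12.2 + (24 - 17.5)²/17.5 + (11 - 15.5)²/15.5 + (60 - 61.5)²/61.5 + (6 - 5.3)²/5.3
   = 0.118 + 2.414 + 1.306 + 0.037 + 0.092
   = 3.97
p-value = 0.4104

Since p-value > α = 0.05, we fail to reject H₀.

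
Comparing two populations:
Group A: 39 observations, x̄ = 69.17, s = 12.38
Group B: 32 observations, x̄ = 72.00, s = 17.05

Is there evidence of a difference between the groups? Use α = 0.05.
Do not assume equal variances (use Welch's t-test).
Welch's two-sample t-test:
H₀: μ₁ = μ₂
H₁: μ₁ ≠ μ₂
s₁²/n₁ = 12.38²/39 = 3.9299,  s₂²/n₂ = 17.05²/32 = 9.0845
SE = √(s₁²/n₁ + s₂²/n₂) = √(3.9299 + 9.0845) = 3.6075
df (Welch-Satterthwaite) = (s₁²/n₁ + s₂²/n₂)² / [(s₁²/n₁)²/(n₁-1) + (s₂²/n₂)²/(n₂-1)] ≈ 55.20
t = (x̄₁ - x̄₂) / SE = (69.17 - 72.00) / 3.6075 = -2.83 / 3.6075 = -0.784
p-value = 0.4361

Since p-value > α = 0.05, we fail to reject H₀.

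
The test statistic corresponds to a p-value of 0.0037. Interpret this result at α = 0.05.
Since p = 0.0037 < α = 0.05, reject H₀.
There is sufficient evidence to reject the null hypothesis; the result is statistically significant at the 0.05 level.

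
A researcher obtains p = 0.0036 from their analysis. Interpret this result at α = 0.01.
Since p = 0.0036 < α = 0.01, reject H₀.
There is sufficient evidence to reject the null hypothesis; the result is statistically significant at the 0.01 level.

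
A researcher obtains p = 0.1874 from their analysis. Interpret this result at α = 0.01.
Since p = 0.1874 > α = 0.01, fail to reject H₀.
There is insufficient evidence to reject the null hypothesis; the result is not statistically significant at the 0.01 level.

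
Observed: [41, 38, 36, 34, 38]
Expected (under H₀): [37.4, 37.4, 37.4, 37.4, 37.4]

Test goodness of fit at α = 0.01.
Chi-square goodness of fit test:
H₀: observed counts match expected distribution
H₁: observed counts differ from expected distribution
df = k - 1 = 4
χ² = Σ(O - E)²/E
   = (41 - 37.4)²/37.4 + (38 - 37.4)²/37.4 + (36 - 37.4)²/37.4 + (34 - 37.4)²/37.4 + (38 - 37.4)²/37.4
   = 0.347 + 0.010 + 0.052 + 0.309 + 0.010
   = 0.73
p-value = 0.9479

Since p-value > α = 0.01, we fail to reject H₀.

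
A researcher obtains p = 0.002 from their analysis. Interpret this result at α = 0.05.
Since p = 0.002 < α = 0.05, reject H₀.
There is sufficient evidence to reject the null hypothesis; the result is statistically significant at the 0.05 level.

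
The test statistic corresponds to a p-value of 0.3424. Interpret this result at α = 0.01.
Since p = 0.3424 > α = 0.01, fail to reject H₀.
There is insufficient evidence to reject the null hypothesis; the result is not statistically significant at the 0.01 level.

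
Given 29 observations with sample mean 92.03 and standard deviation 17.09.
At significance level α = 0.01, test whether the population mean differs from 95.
One-sample t-test:
H₀: μ = 95
H₁: μ ≠ 95
df = n - 1 = 28
t = (x̄ - μ₀) / (s/√n) = (92.03 - 95) / (17.09/√29) = -0.936
p-value = 0.3573

Since p-value > α = 0.01, we fail to reject H₀.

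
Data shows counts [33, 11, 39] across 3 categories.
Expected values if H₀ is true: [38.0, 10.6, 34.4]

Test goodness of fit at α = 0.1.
Chi-square goodness of fit test:
H₀: observed counts match expected distribution
H₁: observed counts differ from expected distribution
df = k - 1 = 2
χ² = Σ(O - E)²/E
   = (33 - 38.0)²/38.0 + (11 - 10.6)²/10.6 + (39 - 34.4)²/34.4
   = 0.658 + 0.015 + 0.615
   = 1.29
p-value = 0.5252

Since p-value > α = 0.1, we fail to reject H₀.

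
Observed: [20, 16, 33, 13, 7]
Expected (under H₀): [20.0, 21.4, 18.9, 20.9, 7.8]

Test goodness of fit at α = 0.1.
Chi-square goodness of fit test:
H₀: observed counts match expected distribution
H₁: observed counts differ from expected distribution
df = k - 1 = 4
χ² = Σ(O - E)²/E
   = (20 - 20.0)²/20.0 + (16 - 21.4)²/21.4 + (33 - 18.9)²/18.9 + (13 - 20.9)²/20.9 + (7 - 7.8)²/7.8
   = 0.000 + 1.363 + 10.519 + 2.986 + 0.082
   = 14.95
p-value = 0.0048

Since p-value < α = 0.1, we reject H₀.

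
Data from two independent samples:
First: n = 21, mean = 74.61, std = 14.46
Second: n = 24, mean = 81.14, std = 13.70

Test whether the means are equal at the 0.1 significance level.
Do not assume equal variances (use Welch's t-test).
Welch's two-sample t-test:
H₀: μ₁ = μ₂
H₁: μ₁ ≠ μ₂
s₁²/n₁ = 14.46²/21 = 9.9567,  s₂²/n₂ = 13.70²/24 = 7.8204
SE = √(s₁²/n₁ + s₂²/n₂) = √(9.9567 + 7.8204) = 4.2163
df (Welch-Satterthwaite) = (s₁²/n₁ + s₂²/n₂)² / [(s₁²/n₁)²/(n₁-1) + (s₂²/n₂)²/(n₂-1)] ≈ 41.50
t = (x̄₁ - x̄₂) / SE = (74.61 - 81.14) / 4.2163 = -6.53 / 4.2163 = -1.549
p-value = 0.1290

Since p-value > α = 0.1, we fail to reject H₀.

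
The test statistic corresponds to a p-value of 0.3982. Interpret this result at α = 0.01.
Since p = 0.3982 > α = 0.01, fail to reject H₀.
There is insufficient evidence to reject the null hypothesis; the result is not statistically significant at the 0.01 level.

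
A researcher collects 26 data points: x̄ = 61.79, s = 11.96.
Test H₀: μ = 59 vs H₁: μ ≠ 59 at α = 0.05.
One-sample t-test:
H₀: μ = 59
H₁: μ ≠ 59
df = n - 1 = 25
t = (x̄ - μ₀) / (s/√n) = (61.79 - 59) / (11.96/√26) = 1.189
p-value = 0.2454

Since p-value > α = 0.05, we fail to reject H₀.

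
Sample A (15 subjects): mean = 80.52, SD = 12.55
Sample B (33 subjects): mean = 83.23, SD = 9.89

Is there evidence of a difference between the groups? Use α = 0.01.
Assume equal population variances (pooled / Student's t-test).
Student's two-sample t-test (equal variances):
H₀: μ₁ = μ₂
H₁: μ₁ ≠ μ₂
df = n₁ + n₂ - 2 = 46
Pooled variance s_p² = [(n₁-1)s₁² + (n₂-1)s₂²] / (n₁ + n₂ - 2) = [(14)(12.55²) + (32)(9.89²)] / 46 = 115.9787
SE = √(s_p²(1/n₁ + 1/n₂)) = √(115.9787 × (1/15 + 1/33)) = 3.3536
t = (x̄₁ - x̄₂) / SE = (80.52 - 83.23) / 3.3536 = -2.71 / 3.3536 = -0.808
p-value = 0.4232

Since p-value > α = 0.01, we fail to reject H₀.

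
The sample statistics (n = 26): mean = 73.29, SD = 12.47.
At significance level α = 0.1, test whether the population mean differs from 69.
One-sample t-test:
H₀: μ = 69
H₁: μ ≠ 69
df = n - 1 = 25
t = (x̄ - μ₀) / (s/√n) = (73.29 - 69) / (12.47/√26) = 1.754
p-value = 0.0916

Since p-value < α = 0.1, we reject H₀.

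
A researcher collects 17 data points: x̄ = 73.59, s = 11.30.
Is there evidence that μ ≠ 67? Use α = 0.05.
One-sample t-test:
H₀: μ = 67
H₁: μ ≠ 67
df = n - 1 = 16
t = (x̄ - μ₀) / (s/√n) = (73.59 - 67) / (11.30/√17) = 2.405
p-value = 0.0287

Since p-value < α = 0.05, we reject H₀.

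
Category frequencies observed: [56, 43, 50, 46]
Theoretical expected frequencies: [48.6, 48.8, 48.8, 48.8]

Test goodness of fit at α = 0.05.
Chi-square goodness of fit test:
H₀: observed counts match expected distribution
H₁: observed counts differ from expected distribution
df = k - 1 = 3
χ² = Σ(O - E)²/E
   = (56 - 48.6)²/48.6 + (43 - 48.8)²/48.8 + (50 - 48.8)²/48.8 + (46 - 48.8)²/48.8
   = 1.127 + 0.689 + 0.030 + 0.161
   = 2.01
p-value = 0.5711

Since p-value > α = 0.05, we fail to reject H₀.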